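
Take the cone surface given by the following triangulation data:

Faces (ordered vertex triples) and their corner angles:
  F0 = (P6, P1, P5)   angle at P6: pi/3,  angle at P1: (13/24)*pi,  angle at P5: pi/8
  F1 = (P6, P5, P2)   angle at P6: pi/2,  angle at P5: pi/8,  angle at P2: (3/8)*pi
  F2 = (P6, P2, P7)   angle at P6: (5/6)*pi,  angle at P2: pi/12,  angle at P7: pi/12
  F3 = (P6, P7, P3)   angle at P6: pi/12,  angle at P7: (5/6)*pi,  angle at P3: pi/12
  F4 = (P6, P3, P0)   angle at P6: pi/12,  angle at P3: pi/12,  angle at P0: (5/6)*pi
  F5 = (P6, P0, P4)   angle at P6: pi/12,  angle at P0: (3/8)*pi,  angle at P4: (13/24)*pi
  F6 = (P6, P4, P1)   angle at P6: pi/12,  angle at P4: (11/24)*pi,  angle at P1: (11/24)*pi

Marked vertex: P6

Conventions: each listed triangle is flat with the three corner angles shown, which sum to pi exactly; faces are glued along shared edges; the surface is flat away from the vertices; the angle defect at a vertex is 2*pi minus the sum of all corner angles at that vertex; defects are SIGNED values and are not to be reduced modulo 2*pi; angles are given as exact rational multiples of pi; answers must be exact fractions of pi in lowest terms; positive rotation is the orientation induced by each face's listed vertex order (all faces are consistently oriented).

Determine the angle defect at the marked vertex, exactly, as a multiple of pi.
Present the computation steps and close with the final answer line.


Sum of corner angles at P6: 2*pi
defect = 2*pi - 2*pi

Answer: defect(P6) = 0


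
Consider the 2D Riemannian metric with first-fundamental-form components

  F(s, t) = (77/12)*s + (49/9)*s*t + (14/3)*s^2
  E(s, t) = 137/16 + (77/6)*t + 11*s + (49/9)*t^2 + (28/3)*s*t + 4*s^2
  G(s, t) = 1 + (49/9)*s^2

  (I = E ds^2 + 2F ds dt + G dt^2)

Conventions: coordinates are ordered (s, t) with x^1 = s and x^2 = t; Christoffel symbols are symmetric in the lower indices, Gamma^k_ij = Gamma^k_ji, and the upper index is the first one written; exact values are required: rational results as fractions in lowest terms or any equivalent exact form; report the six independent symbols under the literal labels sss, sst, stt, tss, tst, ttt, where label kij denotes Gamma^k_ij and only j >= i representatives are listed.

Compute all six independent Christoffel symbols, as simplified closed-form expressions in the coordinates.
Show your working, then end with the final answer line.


E = 137/16 + (77/6)*t + 11*s + (49/9)*t^2 + (28/3)*s*t + 4*s^2; F = (77/12)*s + (49/9)*s*t + (14/3)*s^2; G = 1 + (49/9)*s^2
Gamma^k_ij = (1/2) g^{kl} (d_i g_jl + d_j g_il - d_l g_ij), with g^inv = (1/(EG-F^2)) [[G, -F], [-F, E]]
first partials: E_s = 11 + (28/3)*t + 8*s, E_t = 77/6 + (98/9)*t + (28/3)*s, F_s = 77/12 + (49/9)*t + (28/3)*s, F_t = (49/9)*s, G_s = (98/9)*s, G_t = 0
D = EG - F^2 = 137/16 + (77/6)*t + 11*s + (49/9)*t^2 + (28/3)*s*t + (85/9)*s^2
expanded: Gamma^s_ss = (G E_s - 2F F_s + F E_t)/(2D), Gamma^s_st = (G E_t - F G_s)/(2D), Gamma^s_tt = (2G F_t - G G_s - F G_t)/(2D), Gamma^t_ss = (2E F_s - E E_t - F E_s)/(2D), Gamma^t_st = (E G_s - F E_t)/(2D), Gamma^t_tt = (E G_t - 2F F_t + F G_s)/(2D); substitute and cancel common factors

Answer: Gamma_sss = (576*s + 672*t + 792)/(1360*s^2 + 1344*s*t + 1584*s + 784*t^2 + 1848*t + 1233), Gamma_sst = (672*s + 784*t + 924)/(1360*s^2 + 1344*s*t + 1584*s + 784*t^2 + 1848*t + 1233), Gamma_stt = 0, Gamma_tss = 672*s/(1360*s^2 + 1344*s*t + 1584*s + 784*t^2 + 1848*t + 1233), Gamma_tst = 784*s/(1360*s^2 + 1344*s*t + 1584*s + 784*t^2 + 1848*t + 1233), Gamma_ttt = 0


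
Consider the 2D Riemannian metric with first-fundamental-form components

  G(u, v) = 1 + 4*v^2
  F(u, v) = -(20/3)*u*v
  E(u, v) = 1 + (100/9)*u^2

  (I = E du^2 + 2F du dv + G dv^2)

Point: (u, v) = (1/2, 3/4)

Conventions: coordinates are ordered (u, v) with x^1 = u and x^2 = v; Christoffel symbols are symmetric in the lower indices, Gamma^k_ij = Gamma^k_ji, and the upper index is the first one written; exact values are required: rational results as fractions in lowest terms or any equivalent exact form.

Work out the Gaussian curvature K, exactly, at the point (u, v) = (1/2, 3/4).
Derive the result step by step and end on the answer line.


E = 34/9, F = -5/2, G = 13/4, EG - F^2 = 217/36 at the point
E_u = 100/9, E_v = 0, F_u = -5, F_v = -10/3, G_u = 0, G_v = 6
E_vv = 0, F_uv = -20/3, G_uu = 0
Compute both Brioschi determinants and normalise by (EG - F^2)^2.
M1 = [[-E_vv/2 + F_uv - G_uu/2, E_u/2, F_u - E_v/2], [F_v - G_u/2, E, F], [G_v/2, F, G]] = [[-20/3, 50/9, -5], [-10/3, 34/9, -5/2], [3, -5/2, 13/4]]; det M1 = -20/3
M2 = [[0, E_v/2, G_u/2], [E_v/2, E, F], [G_u/2, F, G]] = [[0, 0, 0], [0, 34/9, -5/2], [0, -5/2, 13/4]]; det M2 = 0
det M1 - det M2 = -20/3; K = -20/3 / (217/36)^2 = -8640/47089

Answer: K = -8640/47089


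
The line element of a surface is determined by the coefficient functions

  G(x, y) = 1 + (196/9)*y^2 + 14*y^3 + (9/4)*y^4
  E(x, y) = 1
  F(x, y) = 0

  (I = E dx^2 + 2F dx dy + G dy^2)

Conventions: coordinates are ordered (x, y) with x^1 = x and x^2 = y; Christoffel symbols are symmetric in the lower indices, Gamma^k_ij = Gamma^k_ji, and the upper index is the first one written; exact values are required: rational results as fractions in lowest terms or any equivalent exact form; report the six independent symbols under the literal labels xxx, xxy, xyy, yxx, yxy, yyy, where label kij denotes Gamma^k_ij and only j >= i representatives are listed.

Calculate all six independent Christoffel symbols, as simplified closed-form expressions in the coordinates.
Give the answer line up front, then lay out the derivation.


Answer: Gamma_xxx = 0, Gamma_xxy = 0, Gamma_xyy = 0, Gamma_yxx = 0, Gamma_yxy = 0, Gamma_yyy = (162*y^3 + 756*y^2 + 784*y)/(81*y^4 + 504*y^3 + 784*y^2 + 36)

E = 1; F = 0; G = 1 + (196/9)*y^2 + 14*y^3 + (9/4)*y^4
Gamma^k_ij = (1/2) g^{kl} (d_i g_jl + d_j g_il - d_l g_ij), with g^inv = (1/(EG-F^2)) [[G, -F], [-F, E]]
first partials: E_x = 0, E_y = 0, F_x = 0, F_y = 0, G_x = 0, G_y = (392/9)*y + 42*y^2 + 9*y^3
D = EG - F^2 = 1 + (196/9)*y^2 + 14*y^3 + (9/4)*y^4
expanded: Gamma^x_xx = (G E_x - 2F F_x + F E_y)/(2D), Gamma^x_xy = (G E_y - F G_x)/(2D), Gamma^x_yy = (2G F_y - G G_x - F G_y)/(2D), Gamma^y_xx = (2E F_x - E E_y - F E_x)/(2D), Gamma^y_xy = (E G_x - F E_y)/(2D), Gamma^y_yy = (E G_y - 2F F_y + F G_x)/(2D); substitute and cancel common factors


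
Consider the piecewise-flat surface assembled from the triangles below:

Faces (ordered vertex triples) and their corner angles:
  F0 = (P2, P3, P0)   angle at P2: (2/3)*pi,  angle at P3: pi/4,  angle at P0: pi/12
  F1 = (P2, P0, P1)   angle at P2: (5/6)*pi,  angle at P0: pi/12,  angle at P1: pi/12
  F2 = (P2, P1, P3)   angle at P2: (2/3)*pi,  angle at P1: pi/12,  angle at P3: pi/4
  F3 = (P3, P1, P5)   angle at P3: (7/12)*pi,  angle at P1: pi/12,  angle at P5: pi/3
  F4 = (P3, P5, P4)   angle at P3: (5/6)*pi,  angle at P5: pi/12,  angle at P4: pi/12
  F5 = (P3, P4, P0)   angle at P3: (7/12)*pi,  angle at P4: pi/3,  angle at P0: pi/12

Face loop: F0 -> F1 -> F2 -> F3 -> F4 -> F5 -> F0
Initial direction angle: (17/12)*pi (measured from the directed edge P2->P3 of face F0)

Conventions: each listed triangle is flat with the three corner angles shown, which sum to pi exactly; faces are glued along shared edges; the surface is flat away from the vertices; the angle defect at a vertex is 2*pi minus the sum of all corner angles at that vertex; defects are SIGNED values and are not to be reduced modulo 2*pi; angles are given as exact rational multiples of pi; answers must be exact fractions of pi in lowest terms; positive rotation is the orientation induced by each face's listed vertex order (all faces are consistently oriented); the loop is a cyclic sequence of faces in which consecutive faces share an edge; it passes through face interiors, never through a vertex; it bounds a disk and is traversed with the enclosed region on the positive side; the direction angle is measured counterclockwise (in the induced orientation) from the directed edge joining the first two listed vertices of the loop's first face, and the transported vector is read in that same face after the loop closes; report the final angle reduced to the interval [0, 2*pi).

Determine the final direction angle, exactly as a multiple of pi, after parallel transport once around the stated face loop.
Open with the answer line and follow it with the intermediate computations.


Answer: final direction angle = (3/4)*pi

enclosed vertex P2: corner angles sum to (13/6)*pi, defect = 2*pi - (13/6)*pi = -pi/6
enclosed vertex P3: corner angles sum to (5/2)*pi, defect = 2*pi - (5/2)*pi = -pi/2
the final direction is the initial angle plus the enclosed defects, taken mod 2*pi in the induced orientation
final angle = (17/12)*pi - (2/3)*pi = (3/4)*pi (mod 2*pi)


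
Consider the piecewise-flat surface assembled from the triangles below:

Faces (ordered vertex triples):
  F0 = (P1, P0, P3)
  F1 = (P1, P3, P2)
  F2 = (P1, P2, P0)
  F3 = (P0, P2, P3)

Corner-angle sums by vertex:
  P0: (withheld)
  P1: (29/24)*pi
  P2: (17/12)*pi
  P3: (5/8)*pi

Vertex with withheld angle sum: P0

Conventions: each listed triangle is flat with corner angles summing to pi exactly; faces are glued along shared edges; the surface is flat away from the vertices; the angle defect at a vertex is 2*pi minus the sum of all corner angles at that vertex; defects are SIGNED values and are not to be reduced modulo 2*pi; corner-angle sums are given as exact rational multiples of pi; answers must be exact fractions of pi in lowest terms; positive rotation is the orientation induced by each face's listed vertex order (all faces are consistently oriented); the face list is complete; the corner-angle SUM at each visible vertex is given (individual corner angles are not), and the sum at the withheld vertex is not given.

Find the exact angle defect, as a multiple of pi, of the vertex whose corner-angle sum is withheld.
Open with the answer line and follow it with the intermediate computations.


Answer: defect(P0) = (5/4)*pi

V = 4, E = 6, F = 4; chi = V - E + F = 2
Gauss-Bonnet: total defect = 2*pi*chi = 4*pi; visible defects sum to (11/4)*pi


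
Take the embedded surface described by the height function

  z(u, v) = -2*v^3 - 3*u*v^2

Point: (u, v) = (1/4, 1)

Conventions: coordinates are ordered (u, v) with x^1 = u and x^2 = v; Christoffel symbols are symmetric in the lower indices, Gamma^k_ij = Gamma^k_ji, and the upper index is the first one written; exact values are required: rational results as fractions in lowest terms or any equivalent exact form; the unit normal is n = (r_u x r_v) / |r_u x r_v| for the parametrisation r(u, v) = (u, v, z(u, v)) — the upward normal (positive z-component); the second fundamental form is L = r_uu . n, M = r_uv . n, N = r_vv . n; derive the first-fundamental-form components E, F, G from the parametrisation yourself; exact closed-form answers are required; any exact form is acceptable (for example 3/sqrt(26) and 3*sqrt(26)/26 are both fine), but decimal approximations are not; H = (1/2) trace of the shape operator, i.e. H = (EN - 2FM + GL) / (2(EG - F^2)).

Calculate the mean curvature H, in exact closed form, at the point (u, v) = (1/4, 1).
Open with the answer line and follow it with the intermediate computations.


Answer: H = 108*sqrt(265)/14045

z_u = -3, z_v = -15/2, z_uu = 0, z_uv = -6, z_vv = -27/2
E = 10, F = 45/2, G = 229/4; answer radicand W^2 = 265/4
unnormalised second-form numerators: l = 0, m = -6, n = -27/2; L = l/sqrt(265/4), and similarly M = m/sqrt(W^2), N = n/sqrt(W^2)
H = (E*n - 2*F*m + G*l) / (2*(EG - F^2)*sqrt(W^2)); E*n - 2*F*m + G*l = 135, EG - F^2 = 265/4, so H = (54/53)/sqrt(265/4)


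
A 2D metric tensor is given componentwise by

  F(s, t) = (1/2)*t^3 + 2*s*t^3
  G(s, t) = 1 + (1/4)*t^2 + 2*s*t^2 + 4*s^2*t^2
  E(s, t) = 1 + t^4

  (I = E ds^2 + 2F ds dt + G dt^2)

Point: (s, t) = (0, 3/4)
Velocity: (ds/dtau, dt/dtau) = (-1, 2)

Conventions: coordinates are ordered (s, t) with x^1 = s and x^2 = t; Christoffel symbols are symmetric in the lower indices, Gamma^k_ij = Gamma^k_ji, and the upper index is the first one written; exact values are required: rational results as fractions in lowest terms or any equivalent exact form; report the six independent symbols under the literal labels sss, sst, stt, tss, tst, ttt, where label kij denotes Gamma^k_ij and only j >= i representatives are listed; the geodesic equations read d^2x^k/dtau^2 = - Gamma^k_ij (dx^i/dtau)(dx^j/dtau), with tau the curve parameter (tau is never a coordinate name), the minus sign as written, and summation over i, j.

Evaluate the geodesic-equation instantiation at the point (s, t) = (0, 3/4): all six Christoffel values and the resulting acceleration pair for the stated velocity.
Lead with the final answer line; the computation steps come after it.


Answer: Gamma_sss = 0, Gamma_sst = 216/373, Gamma_stt = 72/373, Gamma_tss = 0, Gamma_tst = 144/373, Gamma_ttt = 48/373; accelerations (d^2s/dtau^2, d^2t/dtau^2) = (576/373, 384/373)

E = 337/256, F = 27/128, G = 73/64 at the point
E_s = 0, E_t = 27/16, F_s = 27/32, F_t = 27/32, G_s = 9/8, G_t = 3/8
EG - F^2 = 373/256;  g^inv = (256/373) * [[73/64, -27/128], [-27/128, 337/256]]
first-kind symbols [ij,l] = (1/2)(d_i g_jl + d_j g_il - d_l g_ij): [ss,s] = E_s/2 = 0, [ss,t] = F_s - E_t/2 = 0, [st,s] = E_t/2 = 27/32, [st,t] = G_s/2 = 9/16, [tt,s] = F_t - G_s/2 = 9/32, [tt,t] = G_t/2 = 3/16
Gamma^s_ij = (G*[ij,s] - F*[ij,t])/(EG - F^2), Gamma^t_ij = (E*[ij,t] - F*[ij,s])/(EG - F^2)
Gamma_sss = 0, Gamma_sst = 216/373, Gamma_stt = 72/373, Gamma_tss = 0, Gamma_tst = 144/373, Gamma_ttt = 48/373
d^2s/dtau^2 = -(Gamma_sss*(-1)^2 + 2*Gamma_sst*(-1)*(2) + Gamma_stt*(2)^2) = 576/373
d^2t/dtau^2 = -(Gamma_tss*(-1)^2 + 2*Gamma_tst*(-1)*(2) + Gamma_ttt*(2)^2) = 384/373


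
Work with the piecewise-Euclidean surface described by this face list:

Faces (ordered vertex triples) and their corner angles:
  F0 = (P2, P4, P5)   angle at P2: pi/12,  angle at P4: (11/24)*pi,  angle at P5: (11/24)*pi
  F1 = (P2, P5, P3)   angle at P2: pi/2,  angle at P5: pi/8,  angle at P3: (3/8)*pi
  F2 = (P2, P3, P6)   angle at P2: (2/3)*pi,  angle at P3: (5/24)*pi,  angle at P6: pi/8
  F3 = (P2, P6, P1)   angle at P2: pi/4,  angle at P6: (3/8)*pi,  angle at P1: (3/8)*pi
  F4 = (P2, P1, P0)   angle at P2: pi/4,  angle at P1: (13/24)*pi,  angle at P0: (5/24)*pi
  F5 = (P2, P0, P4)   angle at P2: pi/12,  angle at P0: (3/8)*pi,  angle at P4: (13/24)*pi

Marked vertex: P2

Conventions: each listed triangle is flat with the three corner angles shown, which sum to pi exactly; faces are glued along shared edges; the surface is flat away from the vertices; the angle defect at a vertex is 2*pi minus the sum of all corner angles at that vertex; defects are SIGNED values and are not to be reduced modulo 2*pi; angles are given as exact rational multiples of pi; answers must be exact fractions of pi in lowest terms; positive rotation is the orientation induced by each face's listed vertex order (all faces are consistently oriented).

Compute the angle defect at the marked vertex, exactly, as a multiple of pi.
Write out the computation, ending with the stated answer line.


Sum of corner angles at P2: (11/6)*pi
defect = 2*pi - (11/6)*pi

Answer: defect(P2) = pi/6


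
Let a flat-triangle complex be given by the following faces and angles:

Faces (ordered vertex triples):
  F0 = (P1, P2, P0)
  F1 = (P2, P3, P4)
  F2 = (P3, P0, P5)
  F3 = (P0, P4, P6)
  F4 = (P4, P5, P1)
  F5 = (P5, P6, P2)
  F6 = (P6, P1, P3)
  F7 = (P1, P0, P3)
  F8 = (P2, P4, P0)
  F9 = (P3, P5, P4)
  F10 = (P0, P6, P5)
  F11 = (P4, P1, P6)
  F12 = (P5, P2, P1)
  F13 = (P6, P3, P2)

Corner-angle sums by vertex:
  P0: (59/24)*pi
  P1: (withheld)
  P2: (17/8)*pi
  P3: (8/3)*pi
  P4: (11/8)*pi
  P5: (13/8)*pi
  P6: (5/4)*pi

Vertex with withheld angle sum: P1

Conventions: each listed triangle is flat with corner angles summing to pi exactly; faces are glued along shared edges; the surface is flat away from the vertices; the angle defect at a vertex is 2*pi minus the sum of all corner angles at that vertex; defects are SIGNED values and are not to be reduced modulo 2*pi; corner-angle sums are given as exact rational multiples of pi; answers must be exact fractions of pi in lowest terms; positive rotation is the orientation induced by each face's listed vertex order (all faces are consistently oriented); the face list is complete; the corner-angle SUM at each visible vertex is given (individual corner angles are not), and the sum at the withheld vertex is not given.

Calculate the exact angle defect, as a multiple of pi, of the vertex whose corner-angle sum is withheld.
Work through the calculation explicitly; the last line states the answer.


V = 7, E = 21, F = 14; chi = V - E + F = 0
Gauss-Bonnet: total defect = 2*pi*chi = 0; visible defects sum to pi/2

Answer: defect(P1) = -pi/2


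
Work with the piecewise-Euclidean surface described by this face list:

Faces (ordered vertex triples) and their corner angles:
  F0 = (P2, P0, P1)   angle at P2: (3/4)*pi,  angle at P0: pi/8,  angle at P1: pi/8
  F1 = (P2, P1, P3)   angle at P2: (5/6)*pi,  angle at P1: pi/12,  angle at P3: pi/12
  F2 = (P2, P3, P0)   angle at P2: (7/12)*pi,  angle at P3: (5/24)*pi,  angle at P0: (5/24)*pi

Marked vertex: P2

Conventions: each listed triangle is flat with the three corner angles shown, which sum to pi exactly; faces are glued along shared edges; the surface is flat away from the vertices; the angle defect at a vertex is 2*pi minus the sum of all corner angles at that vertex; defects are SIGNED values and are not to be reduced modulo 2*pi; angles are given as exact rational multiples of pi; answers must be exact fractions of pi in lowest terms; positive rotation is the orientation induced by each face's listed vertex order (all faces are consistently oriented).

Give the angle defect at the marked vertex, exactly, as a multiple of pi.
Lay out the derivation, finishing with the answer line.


Sum of corner angles at P2: (13/6)*pi
defect = 2*pi - (13/6)*pi

Answer: defect(P2) = -pi/6


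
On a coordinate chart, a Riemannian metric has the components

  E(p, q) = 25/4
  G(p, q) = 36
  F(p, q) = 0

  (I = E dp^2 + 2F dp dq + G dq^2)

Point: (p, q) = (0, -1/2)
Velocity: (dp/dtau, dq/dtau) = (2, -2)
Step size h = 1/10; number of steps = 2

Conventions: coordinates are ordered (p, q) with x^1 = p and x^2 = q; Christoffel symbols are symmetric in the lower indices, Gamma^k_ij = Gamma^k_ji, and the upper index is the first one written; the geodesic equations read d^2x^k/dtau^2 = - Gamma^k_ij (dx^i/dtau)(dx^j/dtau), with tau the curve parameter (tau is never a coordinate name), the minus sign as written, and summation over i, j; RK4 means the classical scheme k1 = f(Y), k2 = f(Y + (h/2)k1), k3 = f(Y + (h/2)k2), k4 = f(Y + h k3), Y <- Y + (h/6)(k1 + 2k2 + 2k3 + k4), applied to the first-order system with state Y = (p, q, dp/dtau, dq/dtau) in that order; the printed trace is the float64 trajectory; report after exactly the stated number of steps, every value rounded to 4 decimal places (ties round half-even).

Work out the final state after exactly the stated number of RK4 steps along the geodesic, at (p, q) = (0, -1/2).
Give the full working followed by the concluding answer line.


f(Y) = (dp/dtau, dq/dtau, -Gamma^p_ij Y'^i Y'^j, -Gamma^q_ij Y'^i Y'^j) with the Gammas evaluated at the stage position; h = 0.100000; intermediate values shown to 6 dp
step 0: p = 0.0000, q = -0.5000, dp/dtau = 2.0000, dq/dtau = -2.0000
step 1:
  k1: at (p, q) = (0.000000, -0.500000), (dp/dtau, dq/dtau) = (2.000000, -2.000000); Gamma_ppp = 0.000000, Gamma_ppq = 0.000000, Gamma_pqq = 0.000000, Gamma_qpp = 0.000000, Gamma_qpq = 0.000000, Gamma_qqq = 0.000000; k1 = (2.000000, -2.000000, 0.000000, 0.000000)
  k2: at (p, q) = (0.100000, -0.600000), (dp/dtau, dq/dtau) = (2.000000, -2.000000); Gamma_ppp = 0.000000, Gamma_ppq = 0.000000, Gamma_pqq = 0.000000, Gamma_qpp = 0.000000, Gamma_qpq = 0.000000, Gamma_qqq = 0.000000; k2 = (2.000000, -2.000000, 0.000000, 0.000000)
  k3: at (p, q) = (0.100000, -0.600000), (dp/dtau, dq/dtau) = (2.000000, -2.000000); Gamma_ppp = 0.000000, Gamma_ppq = 0.000000, Gamma_pqq = 0.000000, Gamma_qpp = 0.000000, Gamma_qpq = 0.000000, Gamma_qqq = 0.000000; k3 = (2.000000, -2.000000, 0.000000, 0.000000)
  k4: at (p, q) = (0.200000, -0.700000), (dp/dtau, dq/dtau) = (2.000000, -2.000000); Gamma_ppp = 0.000000, Gamma_ppq = 0.000000, Gamma_pqq = 0.000000, Gamma_qpp = 0.000000, Gamma_qpq = 0.000000, Gamma_qqq = 0.000000; k4 = (2.000000, -2.000000, 0.000000, 0.000000)
  Y <- Y + (h/6)(k1 + 2k2 + 2k3 + k4): p = 0.2000, q = -0.7000, dp/dtau = 2.0000, dq/dtau = -2.0000
step 2:
  k1: at (p, q) = (0.200000, -0.700000), (dp/dtau, dq/dtau) = (2.000000, -2.000000); Gamma_ppp = 0.000000, Gamma_ppq = 0.000000, Gamma_pqq = 0.000000, Gamma_qpp = 0.000000, Gamma_qpq = 0.000000, Gamma_qqq = 0.000000; k1 = (2.000000, -2.000000, 0.000000, 0.000000)
  k2: at (p, q) = (0.300000, -0.800000), (dp/dtau, dq/dtau) = (2.000000, -2.000000); Gamma_ppp = 0.000000, Gamma_ppq = 0.000000, Gamma_pqq = 0.000000, Gamma_qpp = 0.000000, Gamma_qpq = 0.000000, Gamma_qqq = 0.000000; k2 = (2.000000, -2.000000, 0.000000, 0.000000)
  k3: at (p, q) = (0.300000, -0.800000), (dp/dtau, dq/dtau) = (2.000000, -2.000000); Gamma_ppp = 0.000000, Gamma_ppq = 0.000000, Gamma_pqq = 0.000000, Gamma_qpp = 0.000000, Gamma_qpq = 0.000000, Gamma_qqq = 0.000000; k3 = (2.000000, -2.000000, 0.000000, 0.000000)
  k4: at (p, q) = (0.400000, -0.900000), (dp/dtau, dq/dtau) = (2.000000, -2.000000); Gamma_ppp = 0.000000, Gamma_ppq = 0.000000, Gamma_pqq = 0.000000, Gamma_qpp = 0.000000, Gamma_qpq = 0.000000, Gamma_qqq = 0.000000; k4 = (2.000000, -2.000000, 0.000000, 0.000000)
  Y <- Y + (h/6)(k1 + 2k2 + 2k3 + k4): p = 0.4000, q = -0.9000, dp/dtau = 2.0000, dq/dtau = -2.0000

Answer: p = 0.4000, q = -0.9000, dp/dtau = 2.0000, dq/dtau = -2.0000


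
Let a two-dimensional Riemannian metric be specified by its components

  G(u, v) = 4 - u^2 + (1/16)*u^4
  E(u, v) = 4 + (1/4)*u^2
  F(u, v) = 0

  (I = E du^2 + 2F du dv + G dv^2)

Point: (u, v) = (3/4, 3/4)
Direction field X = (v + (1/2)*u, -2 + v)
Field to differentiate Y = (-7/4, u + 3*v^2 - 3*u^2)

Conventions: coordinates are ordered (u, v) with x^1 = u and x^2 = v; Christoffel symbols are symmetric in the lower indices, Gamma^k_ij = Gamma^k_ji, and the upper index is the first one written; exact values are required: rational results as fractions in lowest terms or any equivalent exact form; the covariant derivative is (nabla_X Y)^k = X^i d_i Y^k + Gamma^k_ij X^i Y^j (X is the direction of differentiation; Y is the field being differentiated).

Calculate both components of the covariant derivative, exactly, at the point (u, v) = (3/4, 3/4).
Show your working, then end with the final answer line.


E = 265/64, F = 0, G = 14161/4096 at the point
E_u = 3/8, E_v = 0, F_u = 0, F_v = 0, G_u = -357/256, G_v = 0
EG - F^2 = 3752665/262144;  g^inv = (262144/3752665) * [[14161/4096, 0], [0, 265/64]]
first-kind symbols [ij,l] = (1/2)(d_i g_jl + d_j g_il - d_l g_ij): [uu,u] = E_u/2 = 3/16, [uu,v] = F_u - E_v/2 = 0, [uv,u] = E_v/2 = 0, [uv,v] = G_u/2 = -357/512, [vv,u] = F_v - G_u/2 = 357/512, [vv,v] = G_v/2 = 0
Gamma^u_ij = (G*[ij,u] - F*[ij,v])/(EG - F^2), Gamma^v_ij = (E*[ij,v] - F*[ij,u])/(EG - F^2)
Gamma_uuu = 12/265, Gamma_uuv = 0, Gamma_uvv = 357/2120, Gamma_vuu = 0, Gamma_vuv = -24/119, Gamma_vvv = 0
X = (9/8, -5/4), Y = (-7/4, 3/4) at the point

Answer: (nabla_X Y)^u = -8379/33920, (nabla_X Y)^v = -19371/1904


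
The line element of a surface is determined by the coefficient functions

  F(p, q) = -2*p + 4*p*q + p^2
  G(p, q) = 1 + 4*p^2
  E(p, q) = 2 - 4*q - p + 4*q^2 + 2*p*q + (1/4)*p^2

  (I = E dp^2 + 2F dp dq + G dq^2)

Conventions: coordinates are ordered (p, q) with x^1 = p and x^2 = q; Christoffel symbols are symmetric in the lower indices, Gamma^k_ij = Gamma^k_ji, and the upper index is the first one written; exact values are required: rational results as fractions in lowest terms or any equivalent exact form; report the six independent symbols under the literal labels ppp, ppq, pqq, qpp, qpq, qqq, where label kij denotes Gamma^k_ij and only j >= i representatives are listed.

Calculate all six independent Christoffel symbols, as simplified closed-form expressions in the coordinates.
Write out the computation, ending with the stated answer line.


E = 2 - 4*q - p + 4*q^2 + 2*p*q + (1/4)*p^2; F = -2*p + 4*p*q + p^2; G = 1 + 4*p^2
Gamma^k_ij = (1/2) g^{kl} (d_i g_jl + d_j g_il - d_l g_ij), with g^inv = (1/(EG-F^2)) [[G, -F], [-F, E]]
first partials: E_p = -1 + 2*q + (1/2)*p, E_q = -4 + 8*q + 2*p, F_p = -2 + 4*q + 2*p, F_q = 4*p, G_p = 8*p, G_q = 0
D = EG - F^2 = 2 - 4*q - p + 4*q^2 + 2*p*q + (17/4)*p^2
expanded: Gamma^p_pp = (G E_p - 2F F_p + F E_q)/(2D), Gamma^p_pq = (G E_q - F G_p)/(2D), Gamma^p_qq = (2G F_q - G G_p - F G_q)/(2D), Gamma^q_pp = (2E F_p - E E_q - F E_p)/(2D), Gamma^q_pq = (E G_p - F E_q)/(2D), Gamma^q_qq = (E G_q - 2F F_q + F G_p)/(2D); substitute and cancel common factors

Answer: Gamma_ppp = (p + 4*q - 2)/(17*p^2 + 8*p*q - 4*p + 16*q^2 - 16*q + 8), Gamma_ppq = (4*p + 16*q - 8)/(17*p^2 + 8*p*q - 4*p + 16*q^2 - 16*q + 8), Gamma_pqq = 0, Gamma_qpp = 4*p/(17*p^2 + 8*p*q - 4*p + 16*q^2 - 16*q + 8), Gamma_qpq = 16*p/(17*p^2 + 8*p*q - 4*p + 16*q^2 - 16*q + 8), Gamma_qqq = 0


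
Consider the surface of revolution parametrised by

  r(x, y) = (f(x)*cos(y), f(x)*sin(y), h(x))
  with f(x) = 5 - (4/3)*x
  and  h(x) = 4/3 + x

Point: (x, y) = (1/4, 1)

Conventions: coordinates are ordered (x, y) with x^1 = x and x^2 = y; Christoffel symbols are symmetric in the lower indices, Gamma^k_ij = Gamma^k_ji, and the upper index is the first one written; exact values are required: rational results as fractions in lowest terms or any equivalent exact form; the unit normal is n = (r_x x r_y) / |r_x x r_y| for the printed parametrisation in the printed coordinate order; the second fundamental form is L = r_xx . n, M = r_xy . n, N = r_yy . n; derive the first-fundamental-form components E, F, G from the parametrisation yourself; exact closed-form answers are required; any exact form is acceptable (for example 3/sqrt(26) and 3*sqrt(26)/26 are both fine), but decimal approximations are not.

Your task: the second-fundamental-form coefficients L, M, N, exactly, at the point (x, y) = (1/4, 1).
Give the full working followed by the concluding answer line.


f = 14/3, f' = -4/3, f'' = 0, h' = 1, h'' = 0
E = 25/9, F = 0, G = 196/9; answer radicand W^2 = 25/9
unnormalised second-form numerators: l = 0, m = 0, n = 14/3; L = l/sqrt(25/9), and similarly M = m/sqrt(W^2), N = n/sqrt(W^2)

Answer: L = 0, M = 0, N = 14/5


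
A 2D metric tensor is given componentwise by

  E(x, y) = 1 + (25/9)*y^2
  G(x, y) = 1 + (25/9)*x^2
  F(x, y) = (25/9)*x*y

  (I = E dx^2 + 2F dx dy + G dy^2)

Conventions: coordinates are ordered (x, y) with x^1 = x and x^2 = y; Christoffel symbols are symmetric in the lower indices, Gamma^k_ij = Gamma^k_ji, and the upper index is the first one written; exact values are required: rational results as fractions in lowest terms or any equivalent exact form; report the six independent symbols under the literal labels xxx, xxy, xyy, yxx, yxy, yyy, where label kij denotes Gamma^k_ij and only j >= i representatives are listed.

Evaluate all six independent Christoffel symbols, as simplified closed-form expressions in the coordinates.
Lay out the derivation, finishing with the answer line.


E = 1 + (25/9)*y^2; F = (25/9)*x*y; G = 1 + (25/9)*x^2
Gamma^k_ij = (1/2) g^{kl} (d_i g_jl + d_j g_il - d_l g_ij), with g^inv = (1/(EG-F^2)) [[G, -F], [-F, E]]
first partials: E_x = 0, E_y = (50/9)*y, F_x = (25/9)*y, F_y = (25/9)*x, G_x = (50/9)*x, G_y = 0
D = EG - F^2 = 1 + (25/9)*y^2 + (25/9)*x^2
expanded: Gamma^x_xx = (G E_x - 2F F_x + F E_y)/(2D), Gamma^x_xy = (G E_y - F G_x)/(2D), Gamma^x_yy = (2G F_y - G G_x - F G_y)/(2D), Gamma^y_xx = (2E F_x - E E_y - F E_x)/(2D), Gamma^y_xy = (E G_x - F E_y)/(2D), Gamma^y_yy = (E G_y - 2F F_y + F G_x)/(2D); substitute and cancel common factors

Answer: Gamma_xxx = 0, Gamma_xxy = 25*y/(25*x^2 + 25*y^2 + 9), Gamma_xyy = 0, Gamma_yxx = 0, Gamma_yxy = 25*x/(25*x^2 + 25*y^2 + 9), Gamma_yyy = 0


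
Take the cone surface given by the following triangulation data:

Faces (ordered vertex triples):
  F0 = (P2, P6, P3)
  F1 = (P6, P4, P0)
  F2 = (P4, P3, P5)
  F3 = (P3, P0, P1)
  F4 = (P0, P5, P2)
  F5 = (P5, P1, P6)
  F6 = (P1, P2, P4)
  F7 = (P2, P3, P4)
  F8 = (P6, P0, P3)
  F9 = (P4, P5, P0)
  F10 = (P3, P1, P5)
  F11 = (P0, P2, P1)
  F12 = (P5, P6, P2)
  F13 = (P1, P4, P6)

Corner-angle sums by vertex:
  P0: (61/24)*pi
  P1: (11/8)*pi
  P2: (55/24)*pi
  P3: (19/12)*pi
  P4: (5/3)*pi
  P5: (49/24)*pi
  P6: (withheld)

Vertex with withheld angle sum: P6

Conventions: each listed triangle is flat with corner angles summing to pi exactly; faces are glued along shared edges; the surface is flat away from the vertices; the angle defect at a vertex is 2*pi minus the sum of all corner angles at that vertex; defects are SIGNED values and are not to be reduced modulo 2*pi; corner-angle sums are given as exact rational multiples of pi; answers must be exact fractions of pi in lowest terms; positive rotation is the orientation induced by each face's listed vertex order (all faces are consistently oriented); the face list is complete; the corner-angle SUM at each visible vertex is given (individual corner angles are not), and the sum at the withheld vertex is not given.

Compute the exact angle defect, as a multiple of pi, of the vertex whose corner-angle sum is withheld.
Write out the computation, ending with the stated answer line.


V = 7, E = 21, F = 14; chi = V - E + F = 0
Gauss-Bonnet: total defect = 2*pi*chi = 0; visible defects sum to pi/2

Answer: defect(P6) = -pi/2


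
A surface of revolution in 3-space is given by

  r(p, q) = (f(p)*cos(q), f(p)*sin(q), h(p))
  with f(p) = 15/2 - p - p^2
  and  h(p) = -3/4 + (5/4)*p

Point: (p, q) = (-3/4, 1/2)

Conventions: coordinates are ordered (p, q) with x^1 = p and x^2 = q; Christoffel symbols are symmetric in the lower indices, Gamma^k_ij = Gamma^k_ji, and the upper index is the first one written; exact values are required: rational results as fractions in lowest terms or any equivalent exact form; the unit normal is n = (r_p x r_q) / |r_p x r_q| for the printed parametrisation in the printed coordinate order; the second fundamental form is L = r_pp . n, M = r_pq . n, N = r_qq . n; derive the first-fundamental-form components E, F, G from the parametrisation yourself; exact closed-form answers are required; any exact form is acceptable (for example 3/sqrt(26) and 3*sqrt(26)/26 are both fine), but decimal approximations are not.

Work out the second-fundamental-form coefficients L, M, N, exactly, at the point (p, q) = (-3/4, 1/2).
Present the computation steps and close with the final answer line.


f = 123/16, f' = 1/2, f'' = -2, h' = 5/4, h'' = 0
E = 29/16, F = 0, G = 15129/256; answer radicand W^2 = 29/16
unnormalised second-form numerators: l = 5/2, m = 0, n = 615/64; L = l/sqrt(29/16), and similarly M = m/sqrt(W^2), N = n/sqrt(W^2)

Answer: L = 10*sqrt(29)/29, M = 0, N = 615*sqrt(29)/464


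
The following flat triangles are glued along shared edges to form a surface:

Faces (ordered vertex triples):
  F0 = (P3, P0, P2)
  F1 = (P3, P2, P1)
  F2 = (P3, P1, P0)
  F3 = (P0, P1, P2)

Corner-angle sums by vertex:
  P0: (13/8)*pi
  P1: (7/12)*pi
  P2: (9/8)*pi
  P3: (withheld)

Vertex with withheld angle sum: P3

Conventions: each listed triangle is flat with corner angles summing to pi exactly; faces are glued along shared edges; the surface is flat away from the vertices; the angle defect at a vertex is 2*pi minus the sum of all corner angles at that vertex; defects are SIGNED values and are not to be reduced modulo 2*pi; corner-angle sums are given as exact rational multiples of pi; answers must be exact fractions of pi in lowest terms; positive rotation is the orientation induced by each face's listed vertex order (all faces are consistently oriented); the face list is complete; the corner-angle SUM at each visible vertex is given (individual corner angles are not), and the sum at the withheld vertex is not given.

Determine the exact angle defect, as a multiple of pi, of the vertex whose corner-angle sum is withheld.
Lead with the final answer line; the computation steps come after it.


Answer: defect(P3) = (4/3)*pi

V = 4, E = 6, F = 4; chi = V - E + F = 2
Gauss-Bonnet: total defect = 2*pi*chi = 4*pi; visible defects sum to (8/3)*pi


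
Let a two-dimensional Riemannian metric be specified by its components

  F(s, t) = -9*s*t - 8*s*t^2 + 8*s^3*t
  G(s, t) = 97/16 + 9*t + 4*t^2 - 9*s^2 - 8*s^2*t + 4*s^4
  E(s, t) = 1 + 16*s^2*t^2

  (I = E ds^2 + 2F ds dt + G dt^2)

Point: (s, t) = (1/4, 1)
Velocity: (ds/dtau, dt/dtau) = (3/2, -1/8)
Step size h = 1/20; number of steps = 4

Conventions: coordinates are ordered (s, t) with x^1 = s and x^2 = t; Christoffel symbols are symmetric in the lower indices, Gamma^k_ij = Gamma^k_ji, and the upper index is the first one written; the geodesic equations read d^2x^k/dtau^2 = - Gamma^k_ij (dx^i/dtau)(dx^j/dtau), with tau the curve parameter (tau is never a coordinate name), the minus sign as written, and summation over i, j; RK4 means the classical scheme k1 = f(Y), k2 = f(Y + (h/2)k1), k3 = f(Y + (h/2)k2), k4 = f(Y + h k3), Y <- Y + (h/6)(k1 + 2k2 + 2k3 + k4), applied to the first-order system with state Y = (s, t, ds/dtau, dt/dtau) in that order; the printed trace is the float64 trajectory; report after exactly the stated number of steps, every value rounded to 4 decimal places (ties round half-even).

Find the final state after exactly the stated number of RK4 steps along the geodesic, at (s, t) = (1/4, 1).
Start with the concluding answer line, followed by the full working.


Answer: s = 0.5375, t = 1.0110, ds/dtau = 1.3572, dt/dtau = 0.2285

f(Y) = (ds/dtau, dt/dtau, -Gamma^s_ij Y'^i Y'^j, -Gamma^t_ij Y'^i Y'^j) with the Gammas evaluated at the stage position; h = 0.050000; intermediate values shown to 6 dp
step 0: s = 0.2500, t = 1.0000, ds/dtau = 1.5000, dt/dtau = -0.1250
step 1:
  k1: at (s, t) = (0.250000, 1.000000), (ds/dtau, dt/dtau) = (1.500000, -0.125000); Gamma_sss = 0.210353, Gamma_sst = 0.052588, Gamma_stt = -0.105177, Gamma_tss = -0.867707, Gamma_tst = -0.216927, Gamma_ttt = 0.433854; k1 = (1.500000, -0.125000, -0.451931, 1.864215)
  k2: at (s, t) = (0.287500, 0.996875), (ds/dtau, dt/dtau) = (1.488702, -0.078395); Gamma_sss = 0.241256, Gamma_sst = 0.069579, Gamma_stt = -0.121006, Gamma_tss = -0.858289, Gamma_tst = -0.247532, Gamma_ttt = 0.430490; k2 = (1.488702, -0.078395, -0.517695, 1.841745)
  k3: at (s, t) = (0.287218, 0.998040), (ds/dtau, dt/dtau) = (1.487058, -0.078956); Gamma_sss = 0.241301, Gamma_sst = 0.069442, Gamma_stt = -0.120887, Gamma_tss = -0.858847, Gamma_tst = -0.247160, Gamma_ttt = 0.430267; k3 = (1.487058, -0.078956, -0.516538, 1.838482)
  k4: at (s, t) = (0.324353, 0.996052), (ds/dtau, dt/dtau) = (1.474173, -0.033076); Gamma_sss = 0.272067, Gamma_sst = 0.088595, Gamma_stt = -0.136573, Gamma_tss = -0.848797, Gamma_tst = -0.276401, Gamma_ttt = 0.426080; k4 = (1.474173, -0.033076, -0.582463, 1.817173)
  Y <- Y + (h/6)(k1 + 2k2 + 2k3 + k4): s = 0.3244, t = 0.9961, ds/dtau = 1.4741, dt/dtau = -0.0330
step 2:
  k1: at (s, t) = (0.324381, 0.996060), (ds/dtau, dt/dtau) = (1.474143, -0.032985); Gamma_sss = 0.272093, Gamma_sst = 0.088611, Gamma_stt = -0.136584, Gamma_tss = -0.848792, Gamma_tst = -0.276421, Gamma_ttt = 0.426075; k1 = (1.474143, -0.032985, -0.582518, 1.817163)
  k2: at (s, t) = (0.361234, 0.995236), (ds/dtau, dt/dtau) = (1.459580, 0.012444); Gamma_sss = 0.302830, Gamma_sst = 0.109916, Gamma_stt = -0.152140, Gamma_tss = -0.838015, Gamma_tst = -0.304169, Gamma_ttt = 0.421013; k2 = (1.459580, 0.012444, -0.649111, 1.796269)
  k3: at (s, t) = (0.360870, 0.996371), (ds/dtau, dt/dtau) = (1.457915, 0.011922); Gamma_sss = 0.302850, Gamma_sst = 0.109688, Gamma_stt = -0.151977, Gamma_tss = -0.838549, Gamma_tst = -0.303709, Gamma_ttt = 0.420801; k3 = (1.457915, 0.011922, -0.647505, 1.792847)
  k4: at (s, t) = (0.397277, 0.996656), (ds/dtau, dt/dtau) = (1.441768, 0.056658); Gamma_sss = 0.333458, Gamma_sst = 0.132920, Gamma_stt = -0.167288, Gamma_tss = -0.826944, Gamma_tst = -0.329628, Gamma_ttt = 0.414859; k4 = (1.441768, 0.056658, -0.714336, 1.771485)
  Y <- Y + (h/6)(k1 + 2k2 + 2k3 + k4): s = 0.3973, t = 0.9967, ds/dtau = 1.4417, dt/dtau = 0.0567
step 3:
  k1: at (s, t) = (0.397305, 0.996664), (ds/dtau, dt/dtau) = (1.441725, 0.056739); Gamma_sss = 0.333484, Gamma_sst = 0.132938, Gamma_stt = -0.167300, Gamma_tss = -0.826937, Gamma_tst = -0.329646, Gamma_ttt = 0.414853; k1 = (1.441725, 0.056739, -0.714382, 1.771445)
  k2: at (s, t) = (0.433348, 0.998082), (ds/dtau, dt/dtau) = (1.423866, 0.101025); Gamma_sss = 0.364014, Gamma_sst = 0.158048, Gamma_stt = -0.182357, Gamma_tss = -0.814388, Gamma_tst = -0.353592, Gamma_ttt = 0.407976; k2 = (1.423866, 0.101025, -0.781608, 1.748647)
  k3: at (s, t) = (0.432902, 0.999189), (ds/dtau, dt/dtau) = (1.422185, 0.100456); Gamma_sss = 0.363993, Gamma_sst = 0.157701, Gamma_stt = -0.182144, Gamma_tss = -0.814907, Gamma_tst = -0.353061, Gamma_ttt = 0.407784; k3 = (1.422185, 0.100456, -0.779439, 1.745005)
  k4: at (s, t) = (0.468414, 1.001686), (ds/dtau, dt/dtau) = (1.402754, 0.143990); Gamma_sss = 0.394266, Gamma_sst = 0.184369, Gamma_stt = -0.196801, Gamma_tss = -0.801329, Gamma_tst = -0.374722, Gamma_ttt = 0.399990; k4 = (1.402754, 0.143990, -0.846202, 1.719870)
  Y <- Y + (h/6)(k1 + 2k2 + 2k3 + k4): s = 0.4684, t = 1.0017, ds/dtau = 1.4027, dt/dtau = 0.1441
step 4:
  k1: at (s, t) = (0.468443, 1.001694), (ds/dtau, dt/dtau) = (1.402703, 0.144061); Gamma_sss = 0.394293, Gamma_sst = 0.184391, Gamma_stt = -0.196813, Gamma_tss = -0.801319, Gamma_tst = -0.374737, Gamma_ttt = 0.399982; k1 = (1.402703, 0.144061, -0.846238, 1.719805)
  k2: at (s, t) = (0.503511, 1.005296), (ds/dtau, dt/dtau) = (1.381547, 0.187056); Gamma_sss = 0.424301, Gamma_sst = 0.212515, Gamma_stt = -0.211033, Gamma_tss = -0.786599, Gamma_tst = -0.393975, Gamma_ttt = 0.391228; k2 = (1.381547, 0.187056, -0.912307, 1.691298)
  k3: at (s, t) = (0.502982, 1.006371), (ds/dtau, dt/dtau) = (1.379895, 0.186344); Gamma_sss = 0.424225, Gamma_sst = 0.212027, Gamma_stt = -0.210770, Gamma_tss = -0.787118, Gamma_tst = -0.393400, Gamma_ttt = 0.391068; k3 = (1.379895, 0.186344, -0.909493, 1.687495)
  k4: at (s, t) = (0.537438, 1.011012), (ds/dtau, dt/dtau) = (1.357229, 0.228436); Gamma_sss = 0.453719, Gamma_sst = 0.241190, Gamma_stt = -0.224389, Gamma_tss = -0.771223, Gamma_tst = -0.409970, Gamma_ttt = 0.381412; k4 = (1.357229, 0.228436, -0.973630, 1.654958)
  Y <- Y + (h/6)(k1 + 2k2 + 2k3 + k4): s = 0.5375, t = 1.0110, ds/dtau = 1.3572, dt/dtau = 0.2285


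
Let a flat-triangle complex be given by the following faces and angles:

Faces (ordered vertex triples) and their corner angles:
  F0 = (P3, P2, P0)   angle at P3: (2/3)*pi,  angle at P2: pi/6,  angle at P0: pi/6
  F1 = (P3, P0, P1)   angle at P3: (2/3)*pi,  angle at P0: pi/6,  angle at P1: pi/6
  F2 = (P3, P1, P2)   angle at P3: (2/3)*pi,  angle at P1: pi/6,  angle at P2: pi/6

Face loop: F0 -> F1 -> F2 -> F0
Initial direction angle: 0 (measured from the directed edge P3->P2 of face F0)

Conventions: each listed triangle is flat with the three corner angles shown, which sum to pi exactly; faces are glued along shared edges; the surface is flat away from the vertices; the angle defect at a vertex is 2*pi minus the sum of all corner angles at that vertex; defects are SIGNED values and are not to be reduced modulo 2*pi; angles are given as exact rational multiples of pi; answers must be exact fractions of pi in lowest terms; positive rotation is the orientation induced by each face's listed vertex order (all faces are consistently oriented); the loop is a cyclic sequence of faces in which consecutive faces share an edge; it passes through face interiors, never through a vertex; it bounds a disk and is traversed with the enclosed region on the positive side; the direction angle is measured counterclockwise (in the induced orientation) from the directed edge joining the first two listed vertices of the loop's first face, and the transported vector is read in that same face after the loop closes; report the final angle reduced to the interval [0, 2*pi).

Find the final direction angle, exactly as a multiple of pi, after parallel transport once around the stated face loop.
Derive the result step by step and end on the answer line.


enclosed vertex P3: corner angles sum to 2*pi, defect = 2*pi - 2*pi = 0
final direction = starting direction + enclosed defect total, reduced mod 2*pi (induced orientation)
final angle = 0 + 0 = 0 (mod 2*pi)

Answer: final direction angle = 0
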